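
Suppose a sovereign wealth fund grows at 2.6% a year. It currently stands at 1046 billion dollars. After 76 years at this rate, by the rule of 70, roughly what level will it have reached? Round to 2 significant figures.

It doubles every 70/2.6 ≈ 26.92 years, so 76 years is 2.82 doublings.
2^2.82 ≈ 7.06; 1046 × 7.06 ≈ 7400 billion dollars.

about 7400 billion dollars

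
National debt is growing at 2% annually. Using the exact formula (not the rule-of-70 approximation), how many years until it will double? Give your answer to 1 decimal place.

35.0 years

t = ln(2) / ln(1 + 0.02) = 0.6931 / 0.019803 ≈ 35.00.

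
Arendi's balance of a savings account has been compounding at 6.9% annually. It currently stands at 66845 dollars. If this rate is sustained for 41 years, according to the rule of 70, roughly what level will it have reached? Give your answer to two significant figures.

Doubling time ≈ 70/6.9 = 10.14 years.
41 years is 41/10.14 ≈ 4.04 doublings, a factor of 2^4.04 ≈ 16.45.
66845 × 16.45 ≈ 1100000 dollars.

about 1100000 dollars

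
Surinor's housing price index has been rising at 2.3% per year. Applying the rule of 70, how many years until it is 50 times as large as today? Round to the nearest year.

≈ 172 years

At 2.3% it doubles every 70/2.3 ≈ 30.43 years.
50× is log₂ 50 ≈ 5.64 doublings, so ≈ 5.64 × 30.43 = 172 years.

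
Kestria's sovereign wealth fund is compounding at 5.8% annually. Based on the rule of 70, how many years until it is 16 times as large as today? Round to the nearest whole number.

One doubling takes 70/5.8 = 12.07 years.
16 = 2^4, so 4 doublings → 48 years.

around 48 years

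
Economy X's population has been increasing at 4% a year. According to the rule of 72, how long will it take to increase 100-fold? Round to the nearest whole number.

120 years

Doubling time ≈ 72/4 = 18.00 years.
Reaching 100× takes log₂(100) ≈ 6.64 doublings.
6.64 × 18.00 ≈ 120 years.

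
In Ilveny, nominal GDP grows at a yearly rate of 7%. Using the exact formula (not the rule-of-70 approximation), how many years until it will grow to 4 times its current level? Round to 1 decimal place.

20.5 years

t = ln(4) / ln(1 + 0.07) = 1.3863 / 0.067659 ≈ 20.49.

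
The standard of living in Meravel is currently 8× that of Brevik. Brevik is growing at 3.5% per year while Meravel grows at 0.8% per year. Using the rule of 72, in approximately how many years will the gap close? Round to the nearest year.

Brevik gains on Meravel at 3.5% − 0.8% = 2.7 points a year.
At that relative rate the gap halves every 72/2.7 ≈ 26.67 years.
An 8× gap closes after 3 halvings: 3 × 26.67 ≈ 80 years.

around 80 years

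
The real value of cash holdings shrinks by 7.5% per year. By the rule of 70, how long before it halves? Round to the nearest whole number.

Halving time ≈ 70 / 7.5 = 9.33 → 9 years.

≈ 9 years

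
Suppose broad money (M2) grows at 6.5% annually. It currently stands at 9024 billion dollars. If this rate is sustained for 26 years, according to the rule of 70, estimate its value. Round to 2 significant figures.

It doubles every 70/6.5 ≈ 10.77 years, so 26 years is 2.41 doublings.
2^2.41 ≈ 5.31; 9024 × 5.31 ≈ 48000 billion dollars.

≈ 48000 billion dollars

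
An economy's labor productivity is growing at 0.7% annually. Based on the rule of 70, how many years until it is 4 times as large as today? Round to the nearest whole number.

≈ 200 years

Doubling time ≈ 70/0.7 = 100.00 years.
4 = 2^2, so 2 doublings → 200 years.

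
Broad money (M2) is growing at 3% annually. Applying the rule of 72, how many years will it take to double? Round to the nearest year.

72/3 ≈ 24.00, so it doubles roughly every 24 years.

about 24 years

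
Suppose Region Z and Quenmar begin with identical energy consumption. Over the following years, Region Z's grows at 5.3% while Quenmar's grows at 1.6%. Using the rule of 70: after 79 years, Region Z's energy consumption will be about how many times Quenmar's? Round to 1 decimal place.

18.1 times

Region Z pulls ahead at 3.7 pp per year, so the ratio doubles every 70/3.7 ≈ 18.92 years.
In 79 years that's 4.18 doublings: 2^4.18 ≈ 18.1.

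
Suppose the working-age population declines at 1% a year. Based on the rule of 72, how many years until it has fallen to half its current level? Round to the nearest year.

Halving time ≈ 72 / 1 = 72.00 → 72 years.

72 years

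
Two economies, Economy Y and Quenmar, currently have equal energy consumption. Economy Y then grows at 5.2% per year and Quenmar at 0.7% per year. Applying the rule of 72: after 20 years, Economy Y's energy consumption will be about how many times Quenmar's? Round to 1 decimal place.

Only the 4.5-point difference matters.
72/4.5 ≈ 16.00 years per doubling of the ratio; 20 years gives 1.25 doublings, so ≈ 2.4×.

≈ 2.4 times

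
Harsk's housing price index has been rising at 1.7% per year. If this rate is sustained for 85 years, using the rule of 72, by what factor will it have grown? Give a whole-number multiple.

about 4 times

At 1.7% one doubling takes ≈ 42.35 years; 85 years is 2 of them, so ×4.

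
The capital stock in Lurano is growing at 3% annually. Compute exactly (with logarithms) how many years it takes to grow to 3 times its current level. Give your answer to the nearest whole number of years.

37 years

t = ln(3) / ln(1 + 0.03) = 1.0986 / 0.029559 ≈ 37.17.
≈ 37 years.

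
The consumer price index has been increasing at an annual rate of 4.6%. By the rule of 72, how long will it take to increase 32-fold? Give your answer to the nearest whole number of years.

At 4.6% it doubles every 72/4.6 ≈ 15.65 years.
Getting to 32× needs 5 doublings: 5 × 15.65 ≈ 78 years.

≈ 78 years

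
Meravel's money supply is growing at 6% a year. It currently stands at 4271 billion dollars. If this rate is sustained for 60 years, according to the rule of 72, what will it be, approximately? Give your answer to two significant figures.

It doubles every 72/6 ≈ 12.00 years, so 60 years is 5.00 doublings.
2^5.00 ≈ 32.00; 4271 × 32.00 ≈ 140000 billion dollars.

≈ 140000 billion dollars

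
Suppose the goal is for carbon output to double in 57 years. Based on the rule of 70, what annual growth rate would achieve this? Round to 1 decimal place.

around 1.2%

70 / 57 ≈ 1.23, so about 1.2% annually.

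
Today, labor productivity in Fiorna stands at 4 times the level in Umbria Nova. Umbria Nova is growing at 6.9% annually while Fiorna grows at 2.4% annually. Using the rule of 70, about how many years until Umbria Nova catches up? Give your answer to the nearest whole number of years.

The growth-rate gap is 6.9% − 2.4% = 4.5 percentage points.
So the ratio between them halves every 70/4.5 ≈ 15.56 years.
A 4 times gap closes after 2 halvings: 2 × 15.56 ≈ 31 years.

31 years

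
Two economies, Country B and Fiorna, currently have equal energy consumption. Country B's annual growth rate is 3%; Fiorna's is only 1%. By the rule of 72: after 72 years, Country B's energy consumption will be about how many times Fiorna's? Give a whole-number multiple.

4 times

Country B pulls ahead at 2 pp per year, so the ratio doubles every 72/2 ≈ 36.00 years.
In 72 years that's 2.00 doublings: 2^2.00 ≈ 4.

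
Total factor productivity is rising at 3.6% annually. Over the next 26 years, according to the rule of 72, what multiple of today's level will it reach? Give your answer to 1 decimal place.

roughly 2.5 times

Doubling time ≈ 72/3.6 = 20.00 years.
26 years / 20.00 ≈ 1.30 doublings → factor 2^1.30 ≈ 2.5.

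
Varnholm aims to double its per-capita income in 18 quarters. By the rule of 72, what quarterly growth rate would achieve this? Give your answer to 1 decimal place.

around 4.0%

72 / 18 ≈ 4.00, so about 4.0% per quarter.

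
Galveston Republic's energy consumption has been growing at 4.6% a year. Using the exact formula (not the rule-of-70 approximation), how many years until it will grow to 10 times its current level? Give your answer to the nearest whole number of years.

51 years

t = ln(10) / ln(1 + 0.046) = 2.3026 / 0.044973 ≈ 51.20.
≈ 51 years.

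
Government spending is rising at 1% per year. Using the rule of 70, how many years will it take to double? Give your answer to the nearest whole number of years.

about 70 years

At 1%, doubling takes about 70/1 = 70.00 years.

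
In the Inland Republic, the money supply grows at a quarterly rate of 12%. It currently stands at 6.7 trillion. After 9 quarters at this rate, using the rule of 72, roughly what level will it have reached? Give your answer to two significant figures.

about 19 trillion

Doubling time ≈ 72/12 = 6.00 quarters.
9 quarters is 9/6.00 ≈ 1.50 doublings, a factor of 2^1.50 ≈ 2.83.
6.7 × 2.83 ≈ 19 trillion.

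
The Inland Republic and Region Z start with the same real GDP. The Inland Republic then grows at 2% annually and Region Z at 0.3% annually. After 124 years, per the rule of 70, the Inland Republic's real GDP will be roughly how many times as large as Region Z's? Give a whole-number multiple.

Rate gap = 2% − 0.3% = 1.7 points.
The ratio doubles every 70/1.7 ≈ 41.18 years.
124/41.18 ≈ 3.01 doublings → ratio ≈ 2^3.01 ≈ 8.

≈ 8 times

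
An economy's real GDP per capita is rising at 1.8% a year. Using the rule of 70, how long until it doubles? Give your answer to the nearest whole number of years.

around 39 years

70/1.8 ≈ 38.89, so it doubles roughly every 39 years.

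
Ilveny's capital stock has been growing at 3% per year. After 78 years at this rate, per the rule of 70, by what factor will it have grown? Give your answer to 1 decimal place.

Doubling time ≈ 70/3 = 23.33 years.
78 years / 23.33 ≈ 3.34 doublings → factor 2^3.34 ≈ 10.1.

around 10.1 times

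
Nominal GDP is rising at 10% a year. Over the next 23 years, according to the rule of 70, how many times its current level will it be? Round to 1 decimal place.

Doubling time ≈ 70/10 = 7.00 years.
23 years / 7.00 ≈ 3.29 doublings → factor 2^3.29 ≈ 9.8.

around 9.8 times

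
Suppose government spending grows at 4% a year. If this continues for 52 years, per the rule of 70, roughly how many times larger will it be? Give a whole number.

8 times

Doubling time ≈ 70/4 = 17.50 years.
52/17.50 ≈ 3 doublings, so about 2^3 = 8×.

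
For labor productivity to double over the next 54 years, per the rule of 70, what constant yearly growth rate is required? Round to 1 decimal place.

70 / 54 ≈ 1.30, so about 1.3% per year.

roughly 1.3% per year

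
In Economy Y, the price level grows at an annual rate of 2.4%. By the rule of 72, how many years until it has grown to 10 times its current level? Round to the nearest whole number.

approximately 100 years

Doubling time ≈ 72/2.4 = 30.00 years.
10× is log₂ 10 ≈ 3.32 doublings, so ≈ 3.32 × 30.00 = 100 years.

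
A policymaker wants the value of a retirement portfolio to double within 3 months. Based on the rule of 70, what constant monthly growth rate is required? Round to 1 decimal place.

70 / 3 ≈ 23.33, so about 23.3% per month.

about 23.3%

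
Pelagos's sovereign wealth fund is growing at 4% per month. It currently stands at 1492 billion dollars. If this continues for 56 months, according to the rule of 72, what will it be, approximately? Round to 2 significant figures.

13000 billion dollars

It doubles every 72/4 ≈ 18.00 months, so 56 months is 3.11 doublings.
2^3.11 ≈ 8.63; 1492 × 8.63 ≈ 13000 billion dollars.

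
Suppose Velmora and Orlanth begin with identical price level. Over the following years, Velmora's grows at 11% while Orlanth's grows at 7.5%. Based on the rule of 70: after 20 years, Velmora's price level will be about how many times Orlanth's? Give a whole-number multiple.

Rate gap = 11% − 7.5% = 3.5 points.
The ratio doubles every 70/3.5 ≈ 20.00 years.
20/20.00 ≈ 1.00 doublings → ratio ≈ 2^1.00 ≈ 2.

about 2 times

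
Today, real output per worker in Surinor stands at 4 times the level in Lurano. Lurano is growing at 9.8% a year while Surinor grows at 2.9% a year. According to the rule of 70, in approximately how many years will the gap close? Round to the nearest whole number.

≈ 20 years

The growth-rate gap is 9.8% − 2.9% = 6.9 percentage points.
So the ratio between them halves every 70/6.9 ≈ 10.14 years.
A 4 times gap closes after 2 halvings: 2 × 10.14 ≈ 20 years.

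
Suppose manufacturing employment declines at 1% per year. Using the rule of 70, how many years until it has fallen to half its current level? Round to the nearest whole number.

70 years

The rule works in reverse for decay: 70/1 ≈ 70.00 years to halve.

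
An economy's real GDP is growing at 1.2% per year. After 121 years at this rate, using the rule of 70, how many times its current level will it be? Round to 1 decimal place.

Doubles every ≈ 58.33 years (70/1.2).
121 years is 2.07 doublings; 2^2.07 ≈ 4.2×.

around 4.2 times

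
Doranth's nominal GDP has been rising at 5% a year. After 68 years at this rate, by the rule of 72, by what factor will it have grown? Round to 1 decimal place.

Doubles every ≈ 14.40 years (72/5).
68 years is 4.72 doublings; 2^4.72 ≈ 26.4×.

around 26.4 times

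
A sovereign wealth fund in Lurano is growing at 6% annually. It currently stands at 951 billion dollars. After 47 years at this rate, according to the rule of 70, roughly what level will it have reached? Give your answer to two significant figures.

around 16000 billion dollars

It doubles every 70/6 ≈ 11.67 years, so 47 years is 4.03 doublings.
2^4.03 ≈ 16.34; 951 × 16.34 ≈ 16000 billion dollars.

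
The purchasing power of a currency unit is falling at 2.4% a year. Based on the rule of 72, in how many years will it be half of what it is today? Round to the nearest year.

about 30 years

The rule works in reverse for decay: 72/2.4 ≈ 30.00 years to halve.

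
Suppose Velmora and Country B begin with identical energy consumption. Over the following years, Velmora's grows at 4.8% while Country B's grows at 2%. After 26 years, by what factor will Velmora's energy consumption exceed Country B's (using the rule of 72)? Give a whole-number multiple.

about 2 times

Rate gap = 4.8% − 2% = 2.8 points.
The ratio doubles every 72/2.8 ≈ 25.71 years.
26/25.71 ≈ 1.01 doublings → ratio ≈ 2^1.01 ≈ 2.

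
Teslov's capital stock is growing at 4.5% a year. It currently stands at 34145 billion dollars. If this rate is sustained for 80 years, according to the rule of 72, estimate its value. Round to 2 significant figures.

≈ 1100000 billion dollars

Doubling time ≈ 72/4.5 = 16.00 years.
80 years is 80/16.00 ≈ 5.00 doublings, a factor of 2^5.00 ≈ 32.00.
34145 × 32.00 ≈ 1100000 billion dollars.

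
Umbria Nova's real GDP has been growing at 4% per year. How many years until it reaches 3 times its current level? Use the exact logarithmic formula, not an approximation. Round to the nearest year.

28 years

t = ln(3) / ln(1 + 0.04) = 1.0986 / 0.039221 ≈ 28.01.
≈ 28 years.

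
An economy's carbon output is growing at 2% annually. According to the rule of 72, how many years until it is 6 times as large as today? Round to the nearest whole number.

93 years

One doubling takes 72/2 = 36.00 years.
Reaching 6× takes log₂(6) ≈ 2.58 doublings.
2.58 × 36.00 ≈ 93 years.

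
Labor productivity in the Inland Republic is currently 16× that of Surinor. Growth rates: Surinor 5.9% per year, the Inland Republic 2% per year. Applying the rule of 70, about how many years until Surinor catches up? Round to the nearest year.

Surinor gains on the Inland Republic at 5.9% − 2% = 3.9 points a year.
At that relative rate the gap halves every 70/3.9 ≈ 17.95 years.
A 16× gap closes after 4 halvings: 4 × 17.95 ≈ 72 years.

roughly 72 years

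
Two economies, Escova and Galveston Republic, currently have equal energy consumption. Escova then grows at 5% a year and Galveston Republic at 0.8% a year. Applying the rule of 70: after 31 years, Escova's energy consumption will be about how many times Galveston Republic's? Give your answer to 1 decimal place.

Only the 4.2-point difference matters.
70/4.2 ≈ 16.67 years per doubling of the ratio; 31 years gives 1.86 doublings, so ≈ 3.6×.

around 3.6 times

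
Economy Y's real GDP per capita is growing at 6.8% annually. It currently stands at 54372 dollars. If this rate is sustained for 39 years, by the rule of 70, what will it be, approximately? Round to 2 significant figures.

Doubling time ≈ 70/6.8 = 10.29 years.
39 years is 39/10.29 ≈ 3.79 doublings, a factor of 2^3.79 ≈ 13.83.
54372 × 13.83 ≈ 750000 dollars.

around 750000 dollars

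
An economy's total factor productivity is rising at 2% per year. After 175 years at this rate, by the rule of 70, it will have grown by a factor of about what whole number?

about 32 times

At 2% one doubling takes ≈ 35.00 years; 175 years is 5 of them, so ×32.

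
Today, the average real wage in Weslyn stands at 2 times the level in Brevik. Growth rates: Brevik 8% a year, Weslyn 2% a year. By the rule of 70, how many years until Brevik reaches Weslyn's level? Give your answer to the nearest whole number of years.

about 12 years

Brevik gains on Weslyn at 8% − 2% = 6 points a year.
At that relative rate the gap halves every 70/6 ≈ 11.67 years.
A 2 times gap closes after 1 halving: 1 × 11.67 ≈ 12 years.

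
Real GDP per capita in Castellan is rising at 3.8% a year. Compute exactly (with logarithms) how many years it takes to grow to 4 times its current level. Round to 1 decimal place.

37.2 years

t = ln(4) / ln(1 + 0.038) = 1.3863 / 0.037296 ≈ 37.17.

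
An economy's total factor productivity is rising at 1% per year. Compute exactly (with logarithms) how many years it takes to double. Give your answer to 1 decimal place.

69.7 years

t = ln(2) / ln(1 + 0.01) = 0.6931 / 0.009950 ≈ 69.66.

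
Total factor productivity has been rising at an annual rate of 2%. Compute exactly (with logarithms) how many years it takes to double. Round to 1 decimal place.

t = ln(2) / ln(1 + 0.02) = 0.6931 / 0.019803 ≈ 35.00.

35.0 years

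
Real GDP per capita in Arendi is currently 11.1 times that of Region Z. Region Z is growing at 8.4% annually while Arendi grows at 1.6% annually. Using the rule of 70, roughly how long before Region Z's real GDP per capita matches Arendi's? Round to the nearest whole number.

Region Z gains on Arendi at 8.4% − 1.6% = 6.8 points a year.
At that relative rate the gap halves every 70/6.8 ≈ 10.29 years.
An 11.1 times gap takes log₂(11.1) ≈ 3.47 halvings to close: 3.47 × 10.29 ≈ 36 years.

about 36 years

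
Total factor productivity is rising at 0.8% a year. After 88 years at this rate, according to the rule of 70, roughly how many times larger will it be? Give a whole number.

Doubling time ≈ 70/0.8 = 87.50 years.
88/87.50 ≈ 1 doubling, so about 2^1 = 2×.

≈ 2 times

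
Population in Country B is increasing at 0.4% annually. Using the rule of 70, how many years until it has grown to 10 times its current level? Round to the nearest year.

Doubling time ≈ 70/0.4 = 175.00 years.
10× is log₂ 10 ≈ 3.32 doublings, so ≈ 3.32 × 175.00 = 581 years.

around 581 years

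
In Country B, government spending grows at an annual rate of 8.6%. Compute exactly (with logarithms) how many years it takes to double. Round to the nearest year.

t = ln(2) / ln(1 + 0.086) = 0.6931 / 0.082501 ≈ 8.40.
≈ 8 years.

8 years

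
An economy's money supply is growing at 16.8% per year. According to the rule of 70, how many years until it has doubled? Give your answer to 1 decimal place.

about 4.2 years

70/16.8 ≈ 4.17, so it doubles roughly every 4.2 years.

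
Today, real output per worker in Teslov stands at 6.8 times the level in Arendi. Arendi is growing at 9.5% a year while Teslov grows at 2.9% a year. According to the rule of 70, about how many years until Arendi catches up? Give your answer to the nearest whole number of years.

The growth-rate gap is 9.5% − 2.9% = 6.6 percentage points.
So the ratio between them halves every 70/6.6 ≈ 10.61 years.
A 6.8 times gap takes log₂(6.8) ≈ 2.77 halvings to close: 2.77 × 10.61 ≈ 29 years.

approximately 29 years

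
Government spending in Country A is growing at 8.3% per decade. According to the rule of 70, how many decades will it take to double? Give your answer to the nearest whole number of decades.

≈ 8 decades

70/8.3 ≈ 8.43, so it doubles roughly every 8 decades.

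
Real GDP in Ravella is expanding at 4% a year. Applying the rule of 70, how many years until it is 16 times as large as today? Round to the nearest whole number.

At 4% it doubles every 70/4 ≈ 17.50 years.
16 = 2^4, so 4 doublings → 70 years.

around 70 years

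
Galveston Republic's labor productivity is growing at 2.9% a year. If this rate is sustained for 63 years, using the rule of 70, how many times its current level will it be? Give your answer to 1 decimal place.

6.1 times

Doubling time ≈ 70/2.9 = 24.14 years.
63 years / 24.14 ≈ 2.61 doublings → factor 2^2.61 ≈ 6.1.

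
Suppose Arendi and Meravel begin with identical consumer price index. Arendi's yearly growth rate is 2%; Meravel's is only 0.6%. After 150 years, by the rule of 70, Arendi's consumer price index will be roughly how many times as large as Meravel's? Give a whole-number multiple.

roughly 8 times

Arendi pulls ahead at 1.4 pp per year, so the ratio doubles every 70/1.4 ≈ 50.00 years.
In 150 years that's 3.00 doublings: 2^3.00 ≈ 8.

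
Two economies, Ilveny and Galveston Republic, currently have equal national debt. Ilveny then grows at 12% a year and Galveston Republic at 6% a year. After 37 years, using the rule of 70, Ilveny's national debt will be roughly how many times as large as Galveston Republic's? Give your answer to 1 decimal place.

about 9.0 times

Only the 6-point difference matters.
70/6 ≈ 11.67 years per doubling of the ratio; 37 years gives 3.17 doublings, so ≈ 9.0×.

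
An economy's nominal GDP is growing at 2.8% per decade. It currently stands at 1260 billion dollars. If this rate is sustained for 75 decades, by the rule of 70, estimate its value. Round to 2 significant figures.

It doubles every 70/2.8 ≈ 25.00 decades, so 75 decades is 3.00 doublings.
2^3.00 ≈ 8.00; 1260 × 8.00 ≈ 10000 billion dollars.

10000 billion dollars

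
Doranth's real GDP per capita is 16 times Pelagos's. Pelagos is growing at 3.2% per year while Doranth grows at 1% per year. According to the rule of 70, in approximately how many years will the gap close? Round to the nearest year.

The growth-rate gap is 3.2% − 1% = 2.2 percentage points.
So the ratio between them halves every 70/2.2 ≈ 31.82 years.
A 16 times gap closes after 4 halvings: 4 × 31.82 ≈ 127 years.

127 years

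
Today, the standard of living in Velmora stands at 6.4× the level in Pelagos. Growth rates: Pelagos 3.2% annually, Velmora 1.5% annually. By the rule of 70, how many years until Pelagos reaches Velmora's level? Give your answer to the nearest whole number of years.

The growth-rate gap is 3.2% − 1.5% = 1.7 percentage points.
So the ratio between them halves every 70/1.7 ≈ 41.18 years.
A 6.4× gap takes log₂(6.4) ≈ 2.68 halvings to close: 2.68 × 41.18 ≈ 110 years.

roughly 110 years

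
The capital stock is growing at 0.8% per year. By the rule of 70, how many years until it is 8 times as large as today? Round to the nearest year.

around 263 years

One doubling takes 70/0.8 = 87.50 years.
8× is 3 doublings, so 3 × 87.50 ≈ 263 years.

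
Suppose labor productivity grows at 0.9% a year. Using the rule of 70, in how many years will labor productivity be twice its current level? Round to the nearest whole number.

≈ 78 years

Doubling time ≈ 70 / 0.9 = 77.78 years.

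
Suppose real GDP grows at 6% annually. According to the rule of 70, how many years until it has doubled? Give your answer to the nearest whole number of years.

70/6 ≈ 11.67, so it doubles roughly every 12 years.

approximately 12 years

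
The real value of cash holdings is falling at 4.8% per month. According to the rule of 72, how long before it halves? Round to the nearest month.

15 months

Falling at 4.8%, it halves about every 72/4.8 = 15.00 months.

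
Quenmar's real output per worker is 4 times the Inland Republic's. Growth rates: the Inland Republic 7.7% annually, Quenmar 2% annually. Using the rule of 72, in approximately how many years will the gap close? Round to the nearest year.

approximately 25 years

The growth-rate gap is 7.7% − 2% = 5.7 percentage points.
So the ratio between them halves every 72/5.7 ≈ 12.63 years.
A 4 times gap closes after 2 halvings: 2 × 12.63 ≈ 25 years.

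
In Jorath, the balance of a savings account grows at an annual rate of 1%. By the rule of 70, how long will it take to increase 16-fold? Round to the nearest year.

approximately 280 years

At 1% it doubles every 70/1 ≈ 70.00 years.
16× is 4 doublings, so 4 × 70.00 ≈ 280 years.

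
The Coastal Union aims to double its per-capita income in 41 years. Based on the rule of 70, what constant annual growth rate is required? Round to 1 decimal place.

70 / 41 ≈ 1.71, so about 1.7% annually.

around 1.7%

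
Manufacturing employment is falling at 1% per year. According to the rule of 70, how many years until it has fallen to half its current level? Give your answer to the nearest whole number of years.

approximately 70 years

The rule works in reverse for decay: 70/1 ≈ 70.00 years to halve.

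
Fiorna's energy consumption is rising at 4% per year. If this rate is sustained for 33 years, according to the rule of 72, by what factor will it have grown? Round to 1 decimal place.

Doubles every ≈ 18.00 years (72/4).
33 years is 1.83 doublings; 2^1.83 ≈ 3.6×.

≈ 3.6 times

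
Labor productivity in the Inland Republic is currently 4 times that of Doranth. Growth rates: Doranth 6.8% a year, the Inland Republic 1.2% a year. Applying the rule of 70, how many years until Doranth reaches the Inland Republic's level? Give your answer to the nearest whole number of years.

What matters is the difference: 5.6 pp.
Rule of 70 on the gap: the ratio halves every 70/5.6 ≈ 12.50 years.
A 4 times gap closes after 2 halvings: 2 × 12.50 ≈ 25 years.

around 25 years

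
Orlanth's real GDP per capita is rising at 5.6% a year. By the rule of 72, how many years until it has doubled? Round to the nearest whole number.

Doubling time ≈ 72 / 5.6 = 12.86 years.

about 13 years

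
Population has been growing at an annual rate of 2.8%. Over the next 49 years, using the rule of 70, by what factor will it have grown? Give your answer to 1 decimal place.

3.9 times

Doubles every ≈ 25.00 years (70/2.8).
49 years is 1.96 doublings; 2^1.96 ≈ 3.9×.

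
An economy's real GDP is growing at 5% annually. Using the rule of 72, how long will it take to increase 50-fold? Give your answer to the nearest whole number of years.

81 years

At 5% it doubles every 72/5 ≈ 14.40 years.
Reaching 50× takes log₂(50) ≈ 5.64 doublings.
5.64 × 14.40 ≈ 81 years.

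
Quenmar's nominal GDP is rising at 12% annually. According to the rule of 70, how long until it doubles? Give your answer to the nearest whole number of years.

At 12%, doubling takes about 70/12 = 5.83 years.

about 6 years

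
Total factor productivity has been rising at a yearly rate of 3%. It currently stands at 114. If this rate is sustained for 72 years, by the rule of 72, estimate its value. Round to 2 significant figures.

roughly 910

It doubles every 72/3 ≈ 24.00 years, so 72 years is 3.00 doublings.
2^3.00 ≈ 8.00; 114 × 8.00 ≈ 910.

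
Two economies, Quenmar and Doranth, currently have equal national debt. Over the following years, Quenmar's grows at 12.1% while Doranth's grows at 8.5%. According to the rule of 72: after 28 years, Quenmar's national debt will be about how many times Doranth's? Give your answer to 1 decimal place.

around 2.6 times

Quenmar pulls ahead at 3.6 pp per year, so the ratio doubles every 72/3.6 ≈ 20.00 years.
In 28 years that's 1.40 doublings: 2^1.40 ≈ 2.6.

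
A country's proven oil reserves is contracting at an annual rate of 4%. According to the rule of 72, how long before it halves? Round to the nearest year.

about 18 years

Falling at 4%, it halves about every 72/4 = 18.00 years.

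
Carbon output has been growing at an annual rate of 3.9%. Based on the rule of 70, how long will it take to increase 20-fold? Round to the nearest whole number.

about 78 years

At 3.9% it doubles every 70/3.9 ≈ 17.95 years.
Reaching 20× takes log₂(20) ≈ 4.32 doublings.
4.32 × 17.95 ≈ 78 years.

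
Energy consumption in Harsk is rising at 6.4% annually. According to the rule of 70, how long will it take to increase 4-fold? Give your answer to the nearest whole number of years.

around 22 years

One doubling takes 70/6.4 = 10.94 years.
4 = 2^2, so 2 doublings → 22 years.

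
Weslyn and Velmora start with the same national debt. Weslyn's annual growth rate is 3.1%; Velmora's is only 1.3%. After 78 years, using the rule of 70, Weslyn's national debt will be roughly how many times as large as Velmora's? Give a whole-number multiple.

≈ 4 times

Rate gap = 3.1% − 1.3% = 1.8 points.
The ratio doubles every 70/1.8 ≈ 38.89 years.
78/38.89 ≈ 2.01 doublings → ratio ≈ 2^2.01 ≈ 4.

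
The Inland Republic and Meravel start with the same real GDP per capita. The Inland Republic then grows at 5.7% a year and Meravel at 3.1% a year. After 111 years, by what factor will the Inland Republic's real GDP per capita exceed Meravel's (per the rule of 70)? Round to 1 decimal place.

Only the 2.6-point difference matters.
70/2.6 ≈ 26.92 years per doubling of the ratio; 111 years gives 4.12 doublings, so ≈ 17.4×.

≈ 17.4 times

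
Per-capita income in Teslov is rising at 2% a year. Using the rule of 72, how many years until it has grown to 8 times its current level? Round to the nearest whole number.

about 108 years

At 2% it doubles every 72/2 ≈ 36.00 years.
Getting to 8× needs 3 doublings: 3 × 36.00 ≈ 108 years.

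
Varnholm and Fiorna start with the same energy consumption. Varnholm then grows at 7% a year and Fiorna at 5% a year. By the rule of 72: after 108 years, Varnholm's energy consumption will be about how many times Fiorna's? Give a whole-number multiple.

around 8 times

Only the 2-point difference matters.
72/2 ≈ 36.00 years per doubling of the ratio; 108 years gives 3.00 doublings, so ≈ 8×.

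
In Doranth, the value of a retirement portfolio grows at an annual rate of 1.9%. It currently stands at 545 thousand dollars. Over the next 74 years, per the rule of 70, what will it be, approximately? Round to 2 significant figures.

2200 thousand dollars

It doubles every 70/1.9 ≈ 36.84 years, so 74 years is 2.01 doublings.
2^2.01 ≈ 4.03; 545 × 4.03 ≈ 2200 thousand dollars.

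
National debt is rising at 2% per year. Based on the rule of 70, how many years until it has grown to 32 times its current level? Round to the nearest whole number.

At 2% it doubles every 70/2 ≈ 35.00 years.
Getting to 32× needs 5 doublings: 5 × 35.00 ≈ 175 years.

≈ 175 years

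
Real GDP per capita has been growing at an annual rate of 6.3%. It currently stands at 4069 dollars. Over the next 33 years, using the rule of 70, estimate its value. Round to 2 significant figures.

≈ 32000 dollars

It doubles every 70/6.3 ≈ 11.11 years, so 33 years is 2.97 doublings.
2^2.97 ≈ 7.84; 4069 × 7.84 ≈ 32000 dollars.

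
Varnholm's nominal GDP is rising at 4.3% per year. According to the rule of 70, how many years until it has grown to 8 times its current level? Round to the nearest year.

roughly 49 years

One doubling takes 70/4.3 = 16.28 years.
8× is 3 doublings, so 3 × 16.28 ≈ 49 years.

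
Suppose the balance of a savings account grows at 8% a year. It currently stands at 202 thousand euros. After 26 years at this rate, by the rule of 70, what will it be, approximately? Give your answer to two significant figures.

It doubles every 70/8 ≈ 8.75 years, so 26 years is 2.97 doublings.
2^2.97 ≈ 7.84; 202 × 7.84 ≈ 1600 thousand euros.

about 1600 thousand euros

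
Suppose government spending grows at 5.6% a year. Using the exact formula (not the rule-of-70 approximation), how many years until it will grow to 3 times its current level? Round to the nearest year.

t = ln(3) / ln(1 + 0.056) = 1.0986 / 0.054488 ≈ 20.16.
≈ 20 years.

20 years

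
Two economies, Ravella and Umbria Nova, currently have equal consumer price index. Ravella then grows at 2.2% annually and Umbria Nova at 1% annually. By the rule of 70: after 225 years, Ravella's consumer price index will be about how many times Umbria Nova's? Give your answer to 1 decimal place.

Only the 1.2-point difference matters.
70/1.2 ≈ 58.33 years per doubling of the ratio; 225 years gives 3.86 doublings, so ≈ 14.5×.

roughly 14.5 times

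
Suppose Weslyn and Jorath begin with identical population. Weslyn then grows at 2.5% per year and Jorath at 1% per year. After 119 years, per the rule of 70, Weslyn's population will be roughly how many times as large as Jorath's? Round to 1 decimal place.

Weslyn pulls ahead at 1.5 pp per year, so the ratio doubles every 70/1.5 ≈ 46.67 years.
In 119 years that's 2.55 doublings: 2^2.55 ≈ 5.9.

around 5.9 times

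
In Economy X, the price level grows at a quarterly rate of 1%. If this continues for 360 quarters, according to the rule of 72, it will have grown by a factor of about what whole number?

At 1% one doubling takes ≈ 72.00 quarters; 360 quarters is 5 of them, so ×32.

roughly 32 times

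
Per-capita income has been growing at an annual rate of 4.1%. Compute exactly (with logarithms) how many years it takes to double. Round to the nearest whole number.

17 years

t = ln(2) / ln(1 + 0.041) = 0.6931 / 0.040182 ≈ 17.25.
≈ 17 years.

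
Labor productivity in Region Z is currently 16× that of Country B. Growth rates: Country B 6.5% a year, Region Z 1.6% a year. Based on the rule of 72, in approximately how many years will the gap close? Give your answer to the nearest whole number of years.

59 years

The growth-rate gap is 6.5% − 1.6% = 4.9 percentage points.
So the ratio between them halves every 72/4.9 ≈ 14.69 years.
A 16× gap closes after 4 halvings: 4 × 14.69 ≈ 59 years.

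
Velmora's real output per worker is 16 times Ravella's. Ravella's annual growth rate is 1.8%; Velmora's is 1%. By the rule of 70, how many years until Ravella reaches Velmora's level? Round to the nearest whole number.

about 350 years

Ravella gains on Velmora at 1.8% − 1% = 0.8 points a year.
At that relative rate the gap halves every 70/0.8 ≈ 87.50 years.
A 16 times gap closes after 4 halvings: 4 × 87.50 ≈ 350 years.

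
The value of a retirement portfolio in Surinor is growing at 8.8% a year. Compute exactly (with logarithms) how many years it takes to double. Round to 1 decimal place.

t = ln(2) / ln(1 + 0.088) = 0.6931 / 0.084341 ≈ 8.22.

8.2 years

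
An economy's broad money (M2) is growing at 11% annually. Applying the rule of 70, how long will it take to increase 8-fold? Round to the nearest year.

approximately 19 years

Doubling time ≈ 70/11 = 6.36 years.
8× is 3 doublings, so 3 × 6.36 ≈ 19 years.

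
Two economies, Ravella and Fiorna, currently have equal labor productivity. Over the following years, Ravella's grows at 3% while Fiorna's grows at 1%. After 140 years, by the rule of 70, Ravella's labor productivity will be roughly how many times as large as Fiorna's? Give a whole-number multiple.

Ravella pulls ahead at 2 pp per year, so the ratio doubles every 70/2 ≈ 35.00 years.
In 140 years that's 4.00 doublings: 2^4.00 ≈ 16.

16 times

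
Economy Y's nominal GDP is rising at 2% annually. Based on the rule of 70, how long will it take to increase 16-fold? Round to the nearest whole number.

Doubling time ≈ 70/2 = 35.00 years.
Getting to 16× needs 4 doublings: 4 × 35.00 ≈ 140 years.

about 140 years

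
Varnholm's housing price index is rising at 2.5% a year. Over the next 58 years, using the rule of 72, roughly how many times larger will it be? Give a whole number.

72/2.5 ≈ 28.80 years per doubling.
58 years fits 2 doublings: 2^2 = 4.

roughly 4 times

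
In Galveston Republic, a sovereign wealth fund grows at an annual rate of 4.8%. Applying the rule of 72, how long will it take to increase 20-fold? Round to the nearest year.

One doubling takes 72/4.8 = 15.00 years.
20× is log₂ 20 ≈ 4.32 doublings, so ≈ 4.32 × 15.00 = 65 years.

around 65 years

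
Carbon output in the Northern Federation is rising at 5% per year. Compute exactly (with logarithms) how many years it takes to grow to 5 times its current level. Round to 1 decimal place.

33.0 years

t = ln(5) / ln(1 + 0.05) = 1.6094 / 0.048790 ≈ 32.99.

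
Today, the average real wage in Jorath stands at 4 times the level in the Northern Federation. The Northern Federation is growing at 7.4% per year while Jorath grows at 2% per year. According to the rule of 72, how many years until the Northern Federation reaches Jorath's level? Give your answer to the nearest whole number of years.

≈ 27 years

the Northern Federation gains on Jorath at 7.4% − 2% = 5.4 points a year.
At that relative rate the gap halves every 72/5.4 ≈ 13.33 years.
A 4 times gap closes after 2 halvings: 2 × 13.33 ≈ 27 years.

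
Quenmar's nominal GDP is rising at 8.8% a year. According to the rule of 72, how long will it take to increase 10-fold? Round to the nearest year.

Doubling time ≈ 72/8.8 = 8.18 years.
Reaching 10× takes log₂(10) ≈ 3.32 doublings.
3.32 × 8.18 ≈ 27 years.

≈ 27 years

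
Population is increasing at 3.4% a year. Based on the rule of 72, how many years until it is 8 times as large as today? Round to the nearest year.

One doubling takes 72/3.4 = 21.18 years.
Getting to 8× needs 3 doublings: 3 × 21.18 ≈ 64 years.

≈ 64 years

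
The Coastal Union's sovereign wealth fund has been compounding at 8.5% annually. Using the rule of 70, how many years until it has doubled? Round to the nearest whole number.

Doubling time ≈ 70 / 8.5 = 8.24 years.

around 8 years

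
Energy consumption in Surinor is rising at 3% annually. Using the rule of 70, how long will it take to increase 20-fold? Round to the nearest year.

approximately 101 years

One doubling takes 70/3 = 23.33 years.
Reaching 20× takes log₂(20) ≈ 4.32 doublings.
4.32 × 23.33 ≈ 101 years.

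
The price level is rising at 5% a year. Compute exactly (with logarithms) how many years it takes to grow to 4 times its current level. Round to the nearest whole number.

28 years

t = ln(4) / ln(1 + 0.05) = 1.3863 / 0.048790 ≈ 28.41.
≈ 28 years.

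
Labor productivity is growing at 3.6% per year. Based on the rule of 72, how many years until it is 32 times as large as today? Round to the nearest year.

100 years

One doubling takes 72/3.6 = 20.00 years.
32 = 2^5, so 5 doublings → 100 years.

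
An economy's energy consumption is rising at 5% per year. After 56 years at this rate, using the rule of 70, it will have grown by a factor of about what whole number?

At 5% one doubling takes ≈ 14.00 years; 56 years is 4 of them, so ×16.

16 times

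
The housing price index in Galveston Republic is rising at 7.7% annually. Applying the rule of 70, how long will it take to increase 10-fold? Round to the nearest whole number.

approximately 30 years

One doubling takes 70/7.7 = 9.09 years.
10× is log₂ 10 ≈ 3.32 doublings, so ≈ 3.32 × 9.09 = 30 years.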